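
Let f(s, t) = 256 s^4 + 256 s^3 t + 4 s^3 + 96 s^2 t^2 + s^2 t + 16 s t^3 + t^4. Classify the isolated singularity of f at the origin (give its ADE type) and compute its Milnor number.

The Hessian of f at 0 is [[0, 0], [0, 0]] with rank 0, so corank 2. A Groebner basis of the Jacobian ideal J(f) in C{s,t} is {s*t^2, -s*t/16 + t^3, s^2 + s*t/4}; counting standard monomials gives mu = 5. Corank 2; j^3 = s^2*(4*s + t) has shape L^2 M (L != M), so D-series; mu = 5 gives D_5.

Type D_5, Milnor number mu = 5.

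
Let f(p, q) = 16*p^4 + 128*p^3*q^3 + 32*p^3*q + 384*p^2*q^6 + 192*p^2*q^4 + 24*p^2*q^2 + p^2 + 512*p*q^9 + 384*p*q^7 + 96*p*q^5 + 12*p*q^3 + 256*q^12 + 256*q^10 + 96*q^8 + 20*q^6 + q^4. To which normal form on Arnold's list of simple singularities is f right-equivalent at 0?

The Hessian of f at 0 is [[2, 0], [0, 0]] with rank 1, so corank 1. A Groebner basis of the Jacobian ideal J(f) in C{p,q} is {q^3, p}; counting standard monomials gives mu = 3. Corank 1: A-series; mu = 3 gives A_3.

A_{3}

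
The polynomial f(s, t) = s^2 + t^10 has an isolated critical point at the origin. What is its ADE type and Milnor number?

Type A_9, Milnor number mu = 9.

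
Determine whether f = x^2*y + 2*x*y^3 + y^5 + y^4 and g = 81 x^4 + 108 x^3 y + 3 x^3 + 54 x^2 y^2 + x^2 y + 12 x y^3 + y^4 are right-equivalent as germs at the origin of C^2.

Yes.

The Hessian of f at 0 has rank 0. Corank 2; j^3 = x^2*y has shape L^2 M (L != M), so D-series; mu = 5 gives D_5. The Hessian of g at 0 has rank 0. Corank 2; j^3 = x^2*(3*x + y) has shape L^2 M (L != M), so D-series; mu = 5 gives D_5. Both have type D_5, hence right-equivalent.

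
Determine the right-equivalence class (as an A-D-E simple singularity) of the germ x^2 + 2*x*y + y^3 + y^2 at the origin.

A2

The Hessian of f at 0 has rank 1. Corank 1: A-series; mu = 2 gives A_2.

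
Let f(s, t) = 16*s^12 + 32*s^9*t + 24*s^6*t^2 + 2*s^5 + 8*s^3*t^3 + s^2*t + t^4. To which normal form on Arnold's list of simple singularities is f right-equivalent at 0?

D_5

The Hessian of f at 0 has rank 0. Corank 2; j^3 = s^2*t has shape L^2 M (L != M), so D-series; mu = 5 gives D_5.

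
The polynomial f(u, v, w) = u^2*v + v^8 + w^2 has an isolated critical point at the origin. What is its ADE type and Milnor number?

The Hessian of f at 0 has rank 1. Corank 2; j^3 = u^2*v has shape L^2 M (L != M), so D-series; mu = 9 gives D_9.

Type D_9, Milnor number mu = 9.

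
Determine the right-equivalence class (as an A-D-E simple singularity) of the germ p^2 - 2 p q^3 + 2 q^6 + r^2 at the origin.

A_5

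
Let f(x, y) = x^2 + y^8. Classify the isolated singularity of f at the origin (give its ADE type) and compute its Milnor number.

The Hessian of f at 0 has rank 1. Corank 1: A-series; mu = 7 gives A_7.

Type A_{7}, Milnor number mu = 7.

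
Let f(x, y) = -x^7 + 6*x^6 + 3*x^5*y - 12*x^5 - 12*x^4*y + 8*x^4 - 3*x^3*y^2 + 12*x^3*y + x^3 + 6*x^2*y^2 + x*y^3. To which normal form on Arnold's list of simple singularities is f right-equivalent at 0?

The Hessian of f at 0 has rank 0. Corank 2; j^3 = x^3 is a perfect cube, so E-series; the 4-jet and mu = 7 give E_7.

E7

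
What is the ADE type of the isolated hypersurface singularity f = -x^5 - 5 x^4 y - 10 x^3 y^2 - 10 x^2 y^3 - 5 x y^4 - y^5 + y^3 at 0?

E_8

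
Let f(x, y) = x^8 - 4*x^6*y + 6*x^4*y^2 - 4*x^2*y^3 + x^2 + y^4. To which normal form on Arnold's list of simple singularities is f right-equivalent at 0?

A3

The Hessian of f at 0 has rank 1. Corank 1: A-series; mu = 3 gives A_3.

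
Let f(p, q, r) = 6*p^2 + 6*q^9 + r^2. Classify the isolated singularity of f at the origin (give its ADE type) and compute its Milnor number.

Type A8, Milnor number mu = 8.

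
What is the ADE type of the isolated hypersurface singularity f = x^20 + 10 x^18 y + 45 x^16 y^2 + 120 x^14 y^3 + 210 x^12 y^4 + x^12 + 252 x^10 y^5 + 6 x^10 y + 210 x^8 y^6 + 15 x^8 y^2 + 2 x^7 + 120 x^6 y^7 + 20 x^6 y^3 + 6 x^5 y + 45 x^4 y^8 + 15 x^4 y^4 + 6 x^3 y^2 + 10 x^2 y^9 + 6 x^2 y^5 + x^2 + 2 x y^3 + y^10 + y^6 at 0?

The Hessian of f at 0 has rank 1. Corank 1: A-series; mu = 9 gives A_9.

A_9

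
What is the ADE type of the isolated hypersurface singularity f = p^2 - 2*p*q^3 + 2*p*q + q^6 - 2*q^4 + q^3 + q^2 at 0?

A_2

The Hessian of f at 0 is [[2, 2], [2, 2]] with rank 1, so corank 1. A Groebner basis of the Jacobian ideal J(f) in C{p,q} is {q^2, p + q}; counting standard monomials gives mu = 2. Corank 1: A-series; mu = 2 gives A_2.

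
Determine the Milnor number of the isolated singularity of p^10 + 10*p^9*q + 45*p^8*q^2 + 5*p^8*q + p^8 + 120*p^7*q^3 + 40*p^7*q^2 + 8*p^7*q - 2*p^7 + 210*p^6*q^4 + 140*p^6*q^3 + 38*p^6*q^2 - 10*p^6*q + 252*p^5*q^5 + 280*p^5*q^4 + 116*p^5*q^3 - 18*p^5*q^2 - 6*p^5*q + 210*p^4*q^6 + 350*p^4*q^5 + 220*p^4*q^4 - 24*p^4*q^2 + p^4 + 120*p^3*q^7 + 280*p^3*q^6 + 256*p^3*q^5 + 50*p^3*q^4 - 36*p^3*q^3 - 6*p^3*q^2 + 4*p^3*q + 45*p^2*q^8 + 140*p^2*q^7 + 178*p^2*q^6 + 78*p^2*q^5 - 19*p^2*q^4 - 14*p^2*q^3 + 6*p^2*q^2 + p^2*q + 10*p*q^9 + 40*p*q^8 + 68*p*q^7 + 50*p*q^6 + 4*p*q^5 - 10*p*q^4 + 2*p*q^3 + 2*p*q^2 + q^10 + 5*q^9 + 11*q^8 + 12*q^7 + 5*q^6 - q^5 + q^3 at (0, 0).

5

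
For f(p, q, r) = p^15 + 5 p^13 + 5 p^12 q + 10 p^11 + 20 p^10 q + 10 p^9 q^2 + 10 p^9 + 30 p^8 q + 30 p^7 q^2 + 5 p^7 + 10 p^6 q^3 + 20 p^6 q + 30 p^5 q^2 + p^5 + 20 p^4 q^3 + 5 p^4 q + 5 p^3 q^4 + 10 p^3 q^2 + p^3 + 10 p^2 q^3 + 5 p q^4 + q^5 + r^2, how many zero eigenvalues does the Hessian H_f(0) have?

2

Hessian at 0 has rank 1.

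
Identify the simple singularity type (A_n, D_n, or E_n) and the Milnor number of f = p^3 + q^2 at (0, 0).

Type A_2, Milnor number mu = 2.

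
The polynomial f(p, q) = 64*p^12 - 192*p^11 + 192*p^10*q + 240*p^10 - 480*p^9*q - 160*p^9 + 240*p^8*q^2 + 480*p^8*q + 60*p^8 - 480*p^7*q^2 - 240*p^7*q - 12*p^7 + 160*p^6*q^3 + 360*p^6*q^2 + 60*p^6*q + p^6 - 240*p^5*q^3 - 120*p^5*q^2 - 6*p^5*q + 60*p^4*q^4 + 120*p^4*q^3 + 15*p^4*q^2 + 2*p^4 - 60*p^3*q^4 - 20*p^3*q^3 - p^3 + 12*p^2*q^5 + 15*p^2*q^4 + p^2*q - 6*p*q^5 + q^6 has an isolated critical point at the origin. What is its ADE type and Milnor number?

Type D_7, Milnor number mu = 7.

The Hessian of f at 0 has rank 0. Corank 2; j^3 = -p^2*(p - q) has shape L^2 M (L != M), so D-series; mu = 7 gives D_7.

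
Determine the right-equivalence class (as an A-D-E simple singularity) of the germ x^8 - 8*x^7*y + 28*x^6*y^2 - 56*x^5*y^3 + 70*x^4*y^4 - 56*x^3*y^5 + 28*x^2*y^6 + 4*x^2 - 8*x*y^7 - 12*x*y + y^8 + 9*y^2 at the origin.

The Hessian of f at 0 has rank 1. Corank 1: A-series; mu = 7 gives A_7.

A_{7}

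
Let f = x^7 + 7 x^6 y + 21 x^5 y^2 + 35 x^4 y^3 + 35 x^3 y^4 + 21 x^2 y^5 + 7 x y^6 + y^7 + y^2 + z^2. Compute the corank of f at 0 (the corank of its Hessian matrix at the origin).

1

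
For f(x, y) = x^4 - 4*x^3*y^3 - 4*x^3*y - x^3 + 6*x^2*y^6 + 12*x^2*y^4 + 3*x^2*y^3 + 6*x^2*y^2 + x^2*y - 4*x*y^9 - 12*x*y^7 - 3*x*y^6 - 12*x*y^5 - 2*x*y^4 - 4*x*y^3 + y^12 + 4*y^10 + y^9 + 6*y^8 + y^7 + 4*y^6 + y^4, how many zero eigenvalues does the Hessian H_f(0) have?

2

The Hessian at 0 is [[0, 0], [0, 0]] of rank 0; hence corank 2.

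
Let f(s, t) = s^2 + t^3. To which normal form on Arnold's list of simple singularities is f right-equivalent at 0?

A_2

The Hessian of f at 0 is [[2, 0], [0, 0]] with rank 1, so corank 1. A Groebner basis of the Jacobian ideal J(f) in C{s,t} is {t^2, s}; counting standard monomials gives mu = 2. Corank 1: A-series; mu = 2 gives A_2.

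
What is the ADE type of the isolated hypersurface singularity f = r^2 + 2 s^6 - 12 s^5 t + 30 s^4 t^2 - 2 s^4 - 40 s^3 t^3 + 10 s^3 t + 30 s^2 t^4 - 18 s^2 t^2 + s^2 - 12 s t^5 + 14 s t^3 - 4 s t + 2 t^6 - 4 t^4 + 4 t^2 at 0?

A_5

The Hessian of f at 0 has rank 2. Corank 1: A-series; mu = 5 gives A_5.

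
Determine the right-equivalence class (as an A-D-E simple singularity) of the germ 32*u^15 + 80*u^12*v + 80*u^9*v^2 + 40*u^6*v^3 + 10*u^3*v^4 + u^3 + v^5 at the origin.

E8

The Hessian of f at 0 has rank 0. Corank 2; j^3 = u^3 is a perfect cube, so E-series; the 5-jet and mu = 8 give E_8.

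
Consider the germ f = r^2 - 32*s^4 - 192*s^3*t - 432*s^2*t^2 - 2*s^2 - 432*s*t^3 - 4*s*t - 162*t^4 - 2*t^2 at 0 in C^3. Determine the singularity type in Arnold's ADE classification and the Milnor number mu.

Type A_{3}, Milnor number mu = 3.

The Hessian of f at 0 has rank 2. Corank 1: A-series; mu = 3 gives A_3.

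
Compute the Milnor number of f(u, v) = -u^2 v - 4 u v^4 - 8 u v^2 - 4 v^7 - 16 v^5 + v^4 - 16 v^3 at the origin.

5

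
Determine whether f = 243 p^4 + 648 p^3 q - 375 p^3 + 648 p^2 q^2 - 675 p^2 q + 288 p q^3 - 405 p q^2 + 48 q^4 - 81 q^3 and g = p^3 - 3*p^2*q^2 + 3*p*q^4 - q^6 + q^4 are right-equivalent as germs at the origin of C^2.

Yes.

The Hessian of f at 0 has rank 0. Corank 2; j^3 = -3*(5*p + 3*q)^3 is a perfect cube, so E-series; the 4-jet and mu = 6 give E_6. The Hessian of g at 0 has rank 0. Corank 2; j^3 = p^3 is a perfect cube, so E-series; the 4-jet and mu = 6 give E_6. Both have type E_6, hence right-equivalent.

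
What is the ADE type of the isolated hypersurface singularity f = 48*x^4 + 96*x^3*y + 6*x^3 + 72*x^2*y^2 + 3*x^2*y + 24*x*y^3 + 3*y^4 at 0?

D5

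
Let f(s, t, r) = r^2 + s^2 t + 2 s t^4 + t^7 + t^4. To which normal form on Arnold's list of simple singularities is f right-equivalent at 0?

D_5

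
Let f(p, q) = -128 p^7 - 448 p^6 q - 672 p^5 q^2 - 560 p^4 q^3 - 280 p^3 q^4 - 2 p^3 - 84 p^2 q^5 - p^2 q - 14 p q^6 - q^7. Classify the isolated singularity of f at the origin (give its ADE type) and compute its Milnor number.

The Hessian of f at 0 has rank 0. Corank 2; j^3 = -p^2*(2*p + q) has shape L^2 M (L != M), so D-series; mu = 8 gives D_8.

Type D_8, Milnor number mu = 8.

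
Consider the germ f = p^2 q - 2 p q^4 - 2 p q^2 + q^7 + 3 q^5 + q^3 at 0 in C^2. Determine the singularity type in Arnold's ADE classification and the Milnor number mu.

Type D6, Milnor number mu = 6.

The Hessian of f at 0 has rank 0. Corank 2; j^3 = q*(p - q)^2 has shape L^2 M (L != M), so D-series; mu = 6 gives D_6.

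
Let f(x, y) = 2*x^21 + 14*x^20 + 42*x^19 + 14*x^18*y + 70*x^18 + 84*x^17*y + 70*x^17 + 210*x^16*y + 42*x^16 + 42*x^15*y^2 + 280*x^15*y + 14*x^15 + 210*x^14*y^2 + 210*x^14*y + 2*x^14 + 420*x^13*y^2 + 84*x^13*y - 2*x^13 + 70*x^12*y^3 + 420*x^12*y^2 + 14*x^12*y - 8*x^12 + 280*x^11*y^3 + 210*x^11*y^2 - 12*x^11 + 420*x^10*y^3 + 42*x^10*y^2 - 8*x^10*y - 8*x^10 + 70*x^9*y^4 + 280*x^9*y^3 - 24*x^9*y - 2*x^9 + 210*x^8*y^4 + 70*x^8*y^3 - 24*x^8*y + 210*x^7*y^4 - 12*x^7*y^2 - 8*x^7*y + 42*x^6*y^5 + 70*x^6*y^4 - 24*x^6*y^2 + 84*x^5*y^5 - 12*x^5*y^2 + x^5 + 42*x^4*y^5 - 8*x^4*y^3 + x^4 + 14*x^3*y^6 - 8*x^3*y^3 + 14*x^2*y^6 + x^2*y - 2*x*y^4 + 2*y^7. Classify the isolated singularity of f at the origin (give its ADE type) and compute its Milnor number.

The Hessian of f at 0 is [[0, 0], [0, 0]] with rank 0, so corank 2. A Groebner basis of the Jacobian ideal J(f) in C{x,y} is {x^2/6 + x*y^3, -x*y + y^4, x^3, x^2*y}; counting standard monomials gives mu = 8. Corank 2; j^3 = x^2*y has shape L^2 M (L != M), so D-series; mu = 8 gives D_8.

Type D8, Milnor number mu = 8.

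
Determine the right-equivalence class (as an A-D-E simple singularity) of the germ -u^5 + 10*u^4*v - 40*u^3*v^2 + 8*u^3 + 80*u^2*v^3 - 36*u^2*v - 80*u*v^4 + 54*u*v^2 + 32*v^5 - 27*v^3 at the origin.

E8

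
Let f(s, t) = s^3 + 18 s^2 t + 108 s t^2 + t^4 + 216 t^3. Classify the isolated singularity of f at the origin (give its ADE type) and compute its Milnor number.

Type E6, Milnor number mu = 6.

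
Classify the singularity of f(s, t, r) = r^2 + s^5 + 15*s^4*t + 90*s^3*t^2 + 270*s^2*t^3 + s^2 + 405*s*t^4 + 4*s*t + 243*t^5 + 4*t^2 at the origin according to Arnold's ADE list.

A_4

The Hessian of f at 0 is [[2, 4, 0], [4, 8, 0], [0, 0, 2]] with rank 2, so corank 1. A Groebner basis of the Jacobian ideal J(f) in C{s,t,r} is {t^4, s + 2*t, r}; counting standard monomials gives mu = 4. Corank 1: A-series; mu = 4 gives A_4.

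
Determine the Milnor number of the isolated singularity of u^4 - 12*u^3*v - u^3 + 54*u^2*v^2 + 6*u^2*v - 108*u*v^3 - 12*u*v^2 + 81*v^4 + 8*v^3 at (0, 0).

6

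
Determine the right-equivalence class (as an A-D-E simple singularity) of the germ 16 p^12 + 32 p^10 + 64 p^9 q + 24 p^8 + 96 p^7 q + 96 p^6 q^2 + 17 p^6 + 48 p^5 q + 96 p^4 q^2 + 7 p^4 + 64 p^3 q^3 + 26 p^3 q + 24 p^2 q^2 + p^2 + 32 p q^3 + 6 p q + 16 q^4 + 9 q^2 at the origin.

A_{3}

The Hessian of f at 0 has rank 1. Corank 1: A-series; mu = 3 gives A_3.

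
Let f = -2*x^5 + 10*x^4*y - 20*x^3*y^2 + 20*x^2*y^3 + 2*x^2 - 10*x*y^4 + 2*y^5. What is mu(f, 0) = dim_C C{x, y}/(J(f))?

4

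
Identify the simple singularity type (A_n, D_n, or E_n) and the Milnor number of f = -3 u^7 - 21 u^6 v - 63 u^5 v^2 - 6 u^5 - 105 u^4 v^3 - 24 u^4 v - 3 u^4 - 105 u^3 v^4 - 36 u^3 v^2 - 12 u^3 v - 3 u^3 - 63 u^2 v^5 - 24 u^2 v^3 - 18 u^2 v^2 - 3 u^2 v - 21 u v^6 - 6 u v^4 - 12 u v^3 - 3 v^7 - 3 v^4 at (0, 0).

The Hessian of f at 0 has rank 0. Corank 2; j^3 = -3*u^2*(u + v) has shape L^2 M (L != M), so D-series; mu = 5 gives D_5.

Type D5, Milnor number mu = 5.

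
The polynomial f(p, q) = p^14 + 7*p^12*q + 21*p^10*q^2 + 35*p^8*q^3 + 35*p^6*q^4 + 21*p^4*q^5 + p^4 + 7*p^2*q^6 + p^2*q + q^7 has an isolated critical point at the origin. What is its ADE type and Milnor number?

Type D_8, Milnor number mu = 8.

The Hessian of f at 0 is [[0, 0], [0, 0]] with rank 0, so corank 2. A Groebner basis of the Jacobian ideal J(f) in C{p,q} is {p^2/7 + q^6, p^3, p*q}; counting standard monomials gives mu = 8. Corank 2; j^3 = p^2*q has shape L^2 M (L != M), so D-series; mu = 8 gives D_8.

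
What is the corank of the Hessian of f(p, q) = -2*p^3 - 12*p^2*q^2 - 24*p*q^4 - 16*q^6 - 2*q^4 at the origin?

2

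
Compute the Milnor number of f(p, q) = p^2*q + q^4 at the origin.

5

The Hessian of f at 0 has rank 0. Corank 2; j^3 = p^2*q has shape L^2 M (L != M), so D-series; mu = 5 gives D_5.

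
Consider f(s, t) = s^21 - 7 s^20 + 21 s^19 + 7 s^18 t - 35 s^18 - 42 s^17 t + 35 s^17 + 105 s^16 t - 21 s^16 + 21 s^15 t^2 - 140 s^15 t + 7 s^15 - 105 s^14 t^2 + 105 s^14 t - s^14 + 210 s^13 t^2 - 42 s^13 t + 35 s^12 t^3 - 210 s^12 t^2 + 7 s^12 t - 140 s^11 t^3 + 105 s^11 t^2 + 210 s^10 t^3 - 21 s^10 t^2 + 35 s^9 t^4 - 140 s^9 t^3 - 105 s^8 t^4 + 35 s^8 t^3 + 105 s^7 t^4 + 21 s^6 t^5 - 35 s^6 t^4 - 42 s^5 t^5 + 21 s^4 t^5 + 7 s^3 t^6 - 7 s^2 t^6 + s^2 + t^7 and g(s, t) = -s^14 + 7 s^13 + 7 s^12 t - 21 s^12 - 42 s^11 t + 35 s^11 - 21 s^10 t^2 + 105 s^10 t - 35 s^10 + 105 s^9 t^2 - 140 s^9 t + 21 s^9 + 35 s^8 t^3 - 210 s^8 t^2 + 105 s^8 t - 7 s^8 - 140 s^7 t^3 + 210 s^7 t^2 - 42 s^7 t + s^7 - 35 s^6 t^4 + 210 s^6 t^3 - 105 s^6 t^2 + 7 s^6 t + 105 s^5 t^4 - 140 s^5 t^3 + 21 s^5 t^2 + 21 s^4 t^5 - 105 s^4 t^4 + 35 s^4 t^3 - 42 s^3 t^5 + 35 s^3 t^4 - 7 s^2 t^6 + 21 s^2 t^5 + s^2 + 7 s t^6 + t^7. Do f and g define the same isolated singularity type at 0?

Yes.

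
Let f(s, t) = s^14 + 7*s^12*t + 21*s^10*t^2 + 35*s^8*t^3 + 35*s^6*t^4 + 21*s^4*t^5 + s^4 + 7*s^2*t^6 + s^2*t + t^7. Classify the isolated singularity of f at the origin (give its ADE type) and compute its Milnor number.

The Hessian of f at 0 has rank 0. Corank 2; j^3 = s^2*t has shape L^2 M (L != M), so D-series; mu = 8 gives D_8.

Type D_{8}, Milnor number mu = 8.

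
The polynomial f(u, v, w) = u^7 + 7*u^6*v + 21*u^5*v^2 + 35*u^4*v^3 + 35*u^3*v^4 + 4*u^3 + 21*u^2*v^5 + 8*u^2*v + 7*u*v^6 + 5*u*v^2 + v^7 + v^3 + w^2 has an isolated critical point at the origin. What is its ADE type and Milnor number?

Type D8, Milnor number mu = 8.

The Hessian of f at 0 has rank 1. Corank 2; j^3 = (u + v)*(2*u + v)^2 has shape L^2 M (L != M), so D-series; mu = 8 gives D_8.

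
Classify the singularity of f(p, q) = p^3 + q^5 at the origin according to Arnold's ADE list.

The Hessian of f at 0 has rank 0. Corank 2; j^3 = p^3 is a perfect cube, so E-series; the 5-jet and mu = 8 give E_8.

E_8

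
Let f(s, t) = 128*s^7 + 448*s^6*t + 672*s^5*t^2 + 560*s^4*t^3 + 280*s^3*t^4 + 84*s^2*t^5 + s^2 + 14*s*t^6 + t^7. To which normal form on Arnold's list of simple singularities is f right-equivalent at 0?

A6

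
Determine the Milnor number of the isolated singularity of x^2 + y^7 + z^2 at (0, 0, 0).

The Hessian of f at 0 is [[2, 0, 0], [0, 0, 0], [0, 0, 2]] with rank 2, so corank 1. A Groebner basis of the Jacobian ideal J(f) in C{x,y,z} is {y^6, x, z}; counting standard monomials gives mu = 6. Corank 1: A-series; mu = 6 gives A_6.

6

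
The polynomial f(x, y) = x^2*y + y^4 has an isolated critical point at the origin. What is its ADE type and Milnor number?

Type D5, Milnor number mu = 5.

The Hessian of f at 0 has rank 0. Corank 2; j^3 = x^2*y has shape L^2 M (L != M), so D-series; mu = 5 gives D_5.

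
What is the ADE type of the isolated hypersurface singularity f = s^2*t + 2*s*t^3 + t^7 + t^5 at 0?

D_{8}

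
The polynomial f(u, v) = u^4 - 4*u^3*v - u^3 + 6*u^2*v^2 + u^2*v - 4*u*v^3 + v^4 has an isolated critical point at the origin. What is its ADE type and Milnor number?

The Hessian of f at 0 is [[0, 0], [0, 0]] with rank 0, so corank 2. A Groebner basis of the Jacobian ideal J(f) in C{u,v} is {u*v^2, u*v/4 + v^3, u^2 - u*v}; counting standard monomials gives mu = 5. Corank 2; j^3 = -u^2*(u - v) has shape L^2 M (L != M), so D-series; mu = 5 gives D_5.

Type D_{5}, Milnor number mu = 5.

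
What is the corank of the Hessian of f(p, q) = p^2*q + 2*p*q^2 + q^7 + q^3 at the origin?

Hessian at 0 has rank 0.

2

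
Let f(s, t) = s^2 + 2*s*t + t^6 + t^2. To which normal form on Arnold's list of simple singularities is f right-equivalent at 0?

The Hessian of f at 0 is [[2, 2], [2, 2]] with rank 1, so corank 1. A Groebner basis of the Jacobian ideal J(f) in C{s,t} is {t^5, s + t}; counting standard monomials gives mu = 5. Corank 1: A-series; mu = 5 gives A_5.

A5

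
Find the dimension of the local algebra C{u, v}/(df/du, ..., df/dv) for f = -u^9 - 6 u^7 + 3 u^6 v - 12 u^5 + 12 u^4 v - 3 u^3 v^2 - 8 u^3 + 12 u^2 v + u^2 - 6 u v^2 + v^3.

The Hessian of f at 0 has rank 1. Corank 1: A-series; mu = 2 gives A_2.

2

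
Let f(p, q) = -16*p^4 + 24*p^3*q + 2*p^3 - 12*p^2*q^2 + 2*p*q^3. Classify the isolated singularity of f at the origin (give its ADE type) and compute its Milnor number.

The Hessian of f at 0 has rank 0. Corank 2; j^3 = 2*p^3 is a perfect cube, so E-series; the 4-jet and mu = 7 give E_7.

Type E7, Milnor number mu = 7.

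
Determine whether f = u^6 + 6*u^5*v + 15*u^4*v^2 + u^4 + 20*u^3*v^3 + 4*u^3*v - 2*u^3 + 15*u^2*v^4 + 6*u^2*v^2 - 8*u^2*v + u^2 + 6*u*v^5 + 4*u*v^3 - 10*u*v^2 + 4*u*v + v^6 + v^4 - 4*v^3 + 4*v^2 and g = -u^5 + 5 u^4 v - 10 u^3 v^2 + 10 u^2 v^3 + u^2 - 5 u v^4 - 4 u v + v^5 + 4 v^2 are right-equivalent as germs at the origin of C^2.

No.

The Hessian of f at 0 has rank 1. Corank 1: A-series; mu = 5 gives A_5. The Hessian of g at 0 has rank 1. Corank 1: A-series; mu = 4 gives A_4. f is A_5 but g is A_4, hence not right-equivalent.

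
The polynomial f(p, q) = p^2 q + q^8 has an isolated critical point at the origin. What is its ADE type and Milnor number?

Type D_{9}, Milnor number mu = 9.

The Hessian of f at 0 has rank 0. Corank 2; j^3 = p^2*q has shape L^2 M (L != M), so D-series; mu = 9 gives D_9.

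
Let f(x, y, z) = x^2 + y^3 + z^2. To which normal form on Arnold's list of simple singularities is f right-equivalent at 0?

A_2

The Hessian of f at 0 has rank 2. Corank 1: A-series; mu = 2 gives A_2.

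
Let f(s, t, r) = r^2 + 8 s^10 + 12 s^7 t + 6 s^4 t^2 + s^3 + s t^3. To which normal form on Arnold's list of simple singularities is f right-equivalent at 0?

E_{7}

The Hessian of f at 0 has rank 1. Corank 2; j^3 = s^3 is a perfect cube, so E-series; the 4-jet and mu = 7 give E_7.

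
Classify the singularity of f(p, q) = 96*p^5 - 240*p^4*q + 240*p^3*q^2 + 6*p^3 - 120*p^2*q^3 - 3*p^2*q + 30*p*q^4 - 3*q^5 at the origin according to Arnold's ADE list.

The Hessian of f at 0 has rank 0. Corank 2; j^3 = 3*p^2*(2*p - q) has shape L^2 M (L != M), so D-series; mu = 6 gives D_6.

D_6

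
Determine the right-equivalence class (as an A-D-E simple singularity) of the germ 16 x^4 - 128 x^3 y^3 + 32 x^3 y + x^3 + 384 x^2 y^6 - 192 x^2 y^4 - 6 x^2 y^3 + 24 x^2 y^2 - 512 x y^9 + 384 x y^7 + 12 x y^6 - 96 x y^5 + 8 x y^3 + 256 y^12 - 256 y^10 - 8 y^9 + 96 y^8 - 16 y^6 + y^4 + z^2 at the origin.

E_6

The Hessian of f at 0 is [[0, 0, 0], [0, 0, 0], [0, 0, 2]] with rank 1, so corank 2. A Groebner basis of the Jacobian ideal J(f) in C{x,y,z} is {y^4, x*y^2 + y^3/6, x^2, z}; counting standard monomials gives mu = 6. Corank 2; j^3 = x^3 is a perfect cube, so E-series; the 4-jet and mu = 6 give E_6.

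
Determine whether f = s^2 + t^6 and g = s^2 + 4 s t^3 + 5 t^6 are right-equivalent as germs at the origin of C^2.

The Hessian of f at 0 is [[2, 0], [0, 0]] with rank 1, so corank 1. A Groebner basis of the Jacobian ideal J(f) in C{s,t} is {t^5, s}; counting standard monomials gives mu = 5. Corank 1: A-series; mu = 5 gives A_5. The Hessian of g at 0 is [[2, 0], [0, 0]] with rank 1, so corank 1. A Groebner basis of the Jacobian ideal J(g) in C{s,t} is {s*t^2, s/2 + t^3, s^2}; counting standard monomials gives mu = 5. Corank 1: A-series; mu = 5 gives A_5. Both have type A_5, hence right-equivalent.

Yes.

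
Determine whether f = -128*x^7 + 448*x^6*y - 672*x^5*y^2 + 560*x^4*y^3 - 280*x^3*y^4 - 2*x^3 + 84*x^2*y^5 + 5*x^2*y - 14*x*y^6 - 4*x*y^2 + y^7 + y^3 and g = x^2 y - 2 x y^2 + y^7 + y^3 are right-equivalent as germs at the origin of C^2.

The Hessian of f at 0 has rank 0. Corank 2; j^3 = -(x - y)^2*(2*x - y) has shape L^2 M (L != M), so D-series; mu = 8 gives D_8. The Hessian of g at 0 has rank 0. Corank 2; j^3 = y*(x - y)^2 has shape L^2 M (L != M), so D-series; mu = 8 gives D_8. Both have type D_8, hence right-equivalent.

Yes.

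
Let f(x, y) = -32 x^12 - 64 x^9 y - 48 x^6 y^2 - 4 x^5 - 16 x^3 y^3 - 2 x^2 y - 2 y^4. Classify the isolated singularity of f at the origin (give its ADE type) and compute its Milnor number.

Type D_{5}, Milnor number mu = 5.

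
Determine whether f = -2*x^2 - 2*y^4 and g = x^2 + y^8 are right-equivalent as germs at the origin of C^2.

No.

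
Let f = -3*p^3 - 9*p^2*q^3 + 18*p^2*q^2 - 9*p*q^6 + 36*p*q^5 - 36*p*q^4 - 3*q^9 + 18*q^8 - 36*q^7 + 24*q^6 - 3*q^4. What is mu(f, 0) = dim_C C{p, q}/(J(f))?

The Hessian of f at 0 has rank 0. Corank 2; j^3 = -3*p^3 is a perfect cube, so E-series; the 4-jet and mu = 6 give E_6.

6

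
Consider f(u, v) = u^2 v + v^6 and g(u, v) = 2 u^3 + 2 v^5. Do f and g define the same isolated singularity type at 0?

The Hessian of f at 0 is [[0, 0], [0, 0]] with rank 0, so corank 2. A Groebner basis of the Jacobian ideal J(f) in C{u,v} is {u^2/6 + v^5, u^3, u*v}; counting standard monomials gives mu = 7. Corank 2; j^3 = u^2*v has shape L^2 M (L != M), so D-series; mu = 7 gives D_7. The Hessian of g at 0 is [[0, 0], [0, 0]] with rank 0, so corank 2. A Groebner basis of the Jacobian ideal J(g) in C{u,v} is {v^4, u^2}; counting standard monomials gives mu = 8. Corank 2; j^3 = 2*u^3 is a perfect cube, so E-series; the 5-jet and mu = 8 give E_8. f is D_7 but g is E_8, hence not right-equivalent.

No.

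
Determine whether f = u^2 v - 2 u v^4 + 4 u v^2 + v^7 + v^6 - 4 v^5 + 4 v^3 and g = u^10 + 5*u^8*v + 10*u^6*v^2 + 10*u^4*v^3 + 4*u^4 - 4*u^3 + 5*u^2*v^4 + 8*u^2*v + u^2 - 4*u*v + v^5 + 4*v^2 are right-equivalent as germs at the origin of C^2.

No.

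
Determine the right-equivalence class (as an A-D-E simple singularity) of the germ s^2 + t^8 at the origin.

A7

The Hessian of f at 0 is [[2, 0], [0, 0]] with rank 1, so corank 1. A Groebner basis of the Jacobian ideal J(f) in C{s,t} is {t^7, s}; counting standard monomials gives mu = 7. Corank 1: A-series; mu = 7 gives A_7.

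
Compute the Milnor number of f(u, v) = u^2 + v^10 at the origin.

9

The Hessian of f at 0 is [[2, 0], [0, 0]] with rank 1, so corank 1. A Groebner basis of the Jacobian ideal J(f) in C{u,v} is {v^9, u}; counting standard monomials gives mu = 9. Corank 1: A-series; mu = 9 gives A_9.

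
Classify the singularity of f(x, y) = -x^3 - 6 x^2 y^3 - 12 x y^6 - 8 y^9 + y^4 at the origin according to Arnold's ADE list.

E6

The Hessian of f at 0 has rank 0. Corank 2; j^3 = -x^3 is a perfect cube, so E-series; the 4-jet and mu = 6 give E_6.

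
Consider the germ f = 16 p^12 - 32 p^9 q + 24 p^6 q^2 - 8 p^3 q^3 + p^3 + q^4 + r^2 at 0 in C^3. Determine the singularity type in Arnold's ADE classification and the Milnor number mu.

Type E6, Milnor number mu = 6.

The Hessian of f at 0 is [[0, 0, 0], [0, 0, 0], [0, 0, 2]] with rank 1, so corank 2. A Groebner basis of the Jacobian ideal J(f) in C{p,q,r} is {q^3, p^2, r}; counting standard monomials gives mu = 6. Corank 2; j^3 = p^3 is a perfect cube, so E-series; the 4-jet and mu = 6 give E_6.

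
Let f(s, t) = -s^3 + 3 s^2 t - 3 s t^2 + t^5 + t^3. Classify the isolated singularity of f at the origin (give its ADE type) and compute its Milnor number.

Type E_{8}, Milnor number mu = 8.

The Hessian of f at 0 has rank 0. Corank 2; j^3 = -(s - t)^3 is a perfect cube, so E-series; the 5-jet and mu = 8 give E_8.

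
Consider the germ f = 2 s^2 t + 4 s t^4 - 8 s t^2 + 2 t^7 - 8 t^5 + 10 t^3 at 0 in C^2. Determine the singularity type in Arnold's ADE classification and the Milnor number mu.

Type D_{4}, Milnor number mu = 4.

The Hessian of f at 0 has rank 0. Corank 2; j^3 = 2*t*(s^2 - 4*s*t + 5*t^2) splits into three distinct lines over C (the quadratic factor has nonzero discriminant), so D_4.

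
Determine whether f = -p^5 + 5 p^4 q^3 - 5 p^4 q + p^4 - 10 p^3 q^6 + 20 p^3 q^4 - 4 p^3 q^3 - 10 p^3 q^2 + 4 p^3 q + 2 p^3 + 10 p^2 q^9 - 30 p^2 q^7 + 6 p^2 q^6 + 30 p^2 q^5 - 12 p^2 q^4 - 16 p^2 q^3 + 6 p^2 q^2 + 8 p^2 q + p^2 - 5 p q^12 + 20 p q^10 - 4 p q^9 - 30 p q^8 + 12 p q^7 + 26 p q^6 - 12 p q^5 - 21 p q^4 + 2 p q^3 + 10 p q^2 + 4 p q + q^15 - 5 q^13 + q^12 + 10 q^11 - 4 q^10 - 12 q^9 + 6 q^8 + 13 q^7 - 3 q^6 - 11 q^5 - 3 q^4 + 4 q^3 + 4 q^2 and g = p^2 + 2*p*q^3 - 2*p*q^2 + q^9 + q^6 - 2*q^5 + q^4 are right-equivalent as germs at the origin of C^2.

No.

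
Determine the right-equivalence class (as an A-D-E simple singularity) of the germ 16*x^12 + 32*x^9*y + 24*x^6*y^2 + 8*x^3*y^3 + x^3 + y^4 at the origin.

The Hessian of f at 0 has rank 0. Corank 2; j^3 = x^3 is a perfect cube, so E-series; the 4-jet and mu = 6 give E_6.

E6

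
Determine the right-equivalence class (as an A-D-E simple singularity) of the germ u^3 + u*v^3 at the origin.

The Hessian of f at 0 has rank 0. Corank 2; j^3 = u^3 is a perfect cube, so E-series; the 4-jet and mu = 7 give E_7.

E_{7}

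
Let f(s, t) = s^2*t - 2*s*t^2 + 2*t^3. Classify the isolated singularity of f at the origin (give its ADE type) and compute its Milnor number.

Type D_{4}, Milnor number mu = 4.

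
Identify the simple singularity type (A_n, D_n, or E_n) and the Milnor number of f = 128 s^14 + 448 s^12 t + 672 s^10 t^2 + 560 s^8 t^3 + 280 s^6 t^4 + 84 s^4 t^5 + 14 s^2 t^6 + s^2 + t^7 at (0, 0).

The Hessian of f at 0 has rank 1. Corank 1: A-series; mu = 6 gives A_6.

Type A6, Milnor number mu = 6.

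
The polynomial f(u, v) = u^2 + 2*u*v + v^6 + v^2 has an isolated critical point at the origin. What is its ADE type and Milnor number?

The Hessian of f at 0 is [[2, 2], [2, 2]] with rank 1, so corank 1. A Groebner basis of the Jacobian ideal J(f) in C{u,v} is {v^5, u + v}; counting standard monomials gives mu = 5. Corank 1: A-series; mu = 5 gives A_5.

Type A_5, Milnor number mu = 5.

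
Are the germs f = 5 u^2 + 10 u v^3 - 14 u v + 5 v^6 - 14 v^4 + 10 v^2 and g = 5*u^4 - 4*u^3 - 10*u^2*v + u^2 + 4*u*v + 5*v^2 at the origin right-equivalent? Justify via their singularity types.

Yes.

The Hessian of f at 0 has rank 2. Corank 0: nondegenerate Morse point, so A_1. The Hessian of g at 0 has rank 2. Corank 0: nondegenerate Morse point, so A_1. Both have type A_1, hence right-equivalent.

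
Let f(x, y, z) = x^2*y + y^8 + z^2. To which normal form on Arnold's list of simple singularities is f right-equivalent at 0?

The Hessian of f at 0 has rank 1. Corank 2; j^3 = x^2*y has shape L^2 M (L != M), so D-series; mu = 9 gives D_9.

D_{9}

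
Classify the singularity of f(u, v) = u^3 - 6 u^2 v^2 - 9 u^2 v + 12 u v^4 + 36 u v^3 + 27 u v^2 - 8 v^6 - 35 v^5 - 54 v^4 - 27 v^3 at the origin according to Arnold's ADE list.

E_8

The Hessian of f at 0 has rank 0. Corank 2; j^3 = (u - 3*v)^3 is a perfect cube, so E-series; the 5-jet and mu = 8 give E_8.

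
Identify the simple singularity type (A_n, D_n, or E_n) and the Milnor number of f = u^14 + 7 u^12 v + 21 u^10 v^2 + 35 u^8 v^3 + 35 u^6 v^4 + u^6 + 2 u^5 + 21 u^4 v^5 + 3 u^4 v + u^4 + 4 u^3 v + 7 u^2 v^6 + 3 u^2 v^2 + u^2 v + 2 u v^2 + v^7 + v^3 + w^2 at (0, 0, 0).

The Hessian of f at 0 is [[0, 0, 0], [0, 0, 0], [0, 0, 2]] with rank 1, so corank 2. A Groebner basis of the Jacobian ideal J(f) in C{u,v,w} is {-u^2/6 + u*v^3 - 5*u*v^2/2 + u*v/3 - 11*v^3/6 + v^2/2, u^2/2 + 7*u*v^2/2 + v^4 + 5*v^3/2 - v^2/2, u^3 - u^2/6 + 7*u*v^2/2 - 11*u*v/3 + 7*v^3/6 - 7*v^2/2, u^2*v + u*v + v^2, w}; counting standard monomials gives mu = 8. Corank 2; j^3 = v*(u + v)^2 has shape L^2 M (L != M), so D-series; mu = 8 gives D_8.

Type D_8, Milnor number mu = 8.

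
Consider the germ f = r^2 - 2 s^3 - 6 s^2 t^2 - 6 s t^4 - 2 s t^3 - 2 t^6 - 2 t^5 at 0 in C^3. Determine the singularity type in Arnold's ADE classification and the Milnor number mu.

The Hessian of f at 0 has rank 1. Corank 2; j^3 = -2*s^3 is a perfect cube, so E-series; the 4-jet and mu = 7 give E_7.

Type E_7, Milnor number mu = 7.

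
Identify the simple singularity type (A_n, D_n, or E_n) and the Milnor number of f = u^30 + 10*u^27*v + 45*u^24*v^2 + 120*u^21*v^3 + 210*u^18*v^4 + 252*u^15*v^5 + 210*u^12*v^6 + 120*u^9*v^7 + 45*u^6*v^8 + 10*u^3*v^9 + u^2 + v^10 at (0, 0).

Type A_{9}, Milnor number mu = 9.

The Hessian of f at 0 is [[2, 0], [0, 0]] with rank 1, so corank 1. A Groebner basis of the Jacobian ideal J(f) in C{u,v} is {v^9, u}; counting standard monomials gives mu = 9. Corank 1: A-series; mu = 9 gives A_9.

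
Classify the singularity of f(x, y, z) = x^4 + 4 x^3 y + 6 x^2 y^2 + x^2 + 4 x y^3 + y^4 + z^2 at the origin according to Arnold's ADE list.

A3

The Hessian of f at 0 is [[2, 0, 0], [0, 0, 0], [0, 0, 2]] with rank 2, so corank 1. A Groebner basis of the Jacobian ideal J(f) in C{x,y,z} is {y^3, x, z}; counting standard monomials gives mu = 3. Corank 1: A-series; mu = 3 gives A_3.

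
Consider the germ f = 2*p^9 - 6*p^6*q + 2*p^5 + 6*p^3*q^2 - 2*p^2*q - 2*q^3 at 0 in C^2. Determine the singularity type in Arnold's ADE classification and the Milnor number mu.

The Hessian of f at 0 is [[0, 0], [0, 0]] with rank 0, so corank 2. A Groebner basis of the Jacobian ideal J(f) in C{p,q} is {q^3, p^2 + 3*q^2, p*q}; counting standard monomials gives mu = 4. Corank 2; j^3 = -2*q*(p^2 + q^2) splits into three distinct lines over C (the quadratic factor has nonzero discriminant), so D_4.

Type D_4, Milnor number mu = 4.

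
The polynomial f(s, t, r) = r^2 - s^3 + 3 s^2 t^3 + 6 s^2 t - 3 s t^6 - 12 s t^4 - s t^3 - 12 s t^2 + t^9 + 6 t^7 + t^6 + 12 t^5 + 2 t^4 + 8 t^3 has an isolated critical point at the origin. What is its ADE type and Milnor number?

Type E_{7}, Milnor number mu = 7.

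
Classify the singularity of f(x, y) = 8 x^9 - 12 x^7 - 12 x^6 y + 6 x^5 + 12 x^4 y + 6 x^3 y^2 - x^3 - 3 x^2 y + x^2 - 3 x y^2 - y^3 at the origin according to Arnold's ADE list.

A_{2}

The Hessian of f at 0 has rank 1. Corank 1: A-series; mu = 2 gives A_2.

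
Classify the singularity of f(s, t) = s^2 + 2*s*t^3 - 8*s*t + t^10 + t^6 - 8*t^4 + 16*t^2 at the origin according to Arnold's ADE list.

The Hessian of f at 0 has rank 1. Corank 1: A-series; mu = 9 gives A_9.

A9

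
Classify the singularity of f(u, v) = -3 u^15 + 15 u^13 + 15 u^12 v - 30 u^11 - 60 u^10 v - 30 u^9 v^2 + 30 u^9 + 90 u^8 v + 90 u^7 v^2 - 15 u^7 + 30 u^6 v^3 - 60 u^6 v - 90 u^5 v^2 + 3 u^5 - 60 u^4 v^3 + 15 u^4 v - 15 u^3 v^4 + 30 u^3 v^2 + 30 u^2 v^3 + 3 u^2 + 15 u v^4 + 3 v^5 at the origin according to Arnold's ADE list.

A4

The Hessian of f at 0 has rank 1. Corank 1: A-series; mu = 4 gives A_4.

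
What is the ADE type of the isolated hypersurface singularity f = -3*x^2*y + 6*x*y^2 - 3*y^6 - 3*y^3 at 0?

D_7

The Hessian of f at 0 is [[0, 0], [0, 0]] with rank 0, so corank 2. A Groebner basis of the Jacobian ideal J(f) in C{x,y} is {x^2/6 + y^5 - y^2/6, x^3 - y^3, x*y - y^2}; counting standard monomials gives mu = 7. Corank 2; j^3 = -3*y*(x - y)^2 has shape L^2 M (L != M), so D-series; mu = 7 gives D_7.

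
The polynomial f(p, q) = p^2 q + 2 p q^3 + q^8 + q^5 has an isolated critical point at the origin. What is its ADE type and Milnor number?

Type D9, Milnor number mu = 9.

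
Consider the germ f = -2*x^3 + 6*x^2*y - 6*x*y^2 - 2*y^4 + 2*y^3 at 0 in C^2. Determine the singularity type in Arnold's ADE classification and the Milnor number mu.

Type E6, Milnor number mu = 6.

The Hessian of f at 0 has rank 0. Corank 2; j^3 = -2*(x - y)^3 is a perfect cube, so E-series; the 4-jet and mu = 6 give E_6.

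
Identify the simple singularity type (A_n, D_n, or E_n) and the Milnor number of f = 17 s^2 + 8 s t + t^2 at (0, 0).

Type A_{1}, Milnor number mu = 1.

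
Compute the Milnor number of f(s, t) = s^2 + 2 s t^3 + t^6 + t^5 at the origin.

The Hessian of f at 0 is [[2, 0], [0, 0]] with rank 1, so corank 1. A Groebner basis of the Jacobian ideal J(f) in C{s,t} is {s + t^3, s^2, s*t}; counting standard monomials gives mu = 4. Corank 1: A-series; mu = 4 gives A_4.

4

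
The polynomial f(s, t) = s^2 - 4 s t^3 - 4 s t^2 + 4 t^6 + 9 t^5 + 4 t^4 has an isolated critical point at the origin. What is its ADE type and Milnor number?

Type A_4, Milnor number mu = 4.

The Hessian of f at 0 has rank 1. Corank 1: A-series; mu = 4 gives A_4.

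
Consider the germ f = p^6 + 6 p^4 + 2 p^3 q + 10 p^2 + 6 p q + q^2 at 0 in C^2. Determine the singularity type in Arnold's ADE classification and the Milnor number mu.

Type A_1, Milnor number mu = 1.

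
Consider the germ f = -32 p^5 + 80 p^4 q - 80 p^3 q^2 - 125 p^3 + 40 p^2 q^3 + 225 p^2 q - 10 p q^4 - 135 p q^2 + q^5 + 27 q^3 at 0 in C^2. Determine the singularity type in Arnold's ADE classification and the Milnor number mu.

Type E_8, Milnor number mu = 8.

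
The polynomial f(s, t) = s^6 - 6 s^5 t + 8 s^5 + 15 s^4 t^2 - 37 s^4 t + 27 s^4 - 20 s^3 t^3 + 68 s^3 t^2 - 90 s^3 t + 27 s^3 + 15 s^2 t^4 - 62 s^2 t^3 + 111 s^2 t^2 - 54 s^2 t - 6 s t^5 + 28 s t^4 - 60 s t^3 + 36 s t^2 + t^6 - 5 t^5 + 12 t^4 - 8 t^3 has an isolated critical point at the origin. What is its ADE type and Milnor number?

Type E_{8}, Milnor number mu = 8.

The Hessian of f at 0 has rank 0. Corank 2; j^3 = (3*s - 2*t)^3 is a perfect cube, so E-series; the 5-jet and mu = 8 give E_8.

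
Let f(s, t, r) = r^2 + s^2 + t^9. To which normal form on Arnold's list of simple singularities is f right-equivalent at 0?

A_8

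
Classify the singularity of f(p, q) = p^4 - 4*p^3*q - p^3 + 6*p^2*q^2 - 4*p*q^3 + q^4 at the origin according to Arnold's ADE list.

E6

The Hessian of f at 0 has rank 0. Corank 2; j^3 = -p^3 is a perfect cube, so E-series; the 4-jet and mu = 6 give E_6.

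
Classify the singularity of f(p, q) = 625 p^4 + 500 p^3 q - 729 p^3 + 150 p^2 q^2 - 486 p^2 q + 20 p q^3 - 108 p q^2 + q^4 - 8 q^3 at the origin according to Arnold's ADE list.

The Hessian of f at 0 is [[0, 0], [0, 0]] with rank 0, so corank 2. A Groebner basis of the Jacobian ideal J(f) in C{p,q} is {q^4, p*q^2 + 29*q^3/135, p^2 + 4*p*q/9 + 4*q^2/81}; counting standard monomials gives mu = 6. Corank 2; j^3 = -(9*p + 2*q)^3 is a perfect cube, so E-series; the 4-jet and mu = 6 give E_6.

E_6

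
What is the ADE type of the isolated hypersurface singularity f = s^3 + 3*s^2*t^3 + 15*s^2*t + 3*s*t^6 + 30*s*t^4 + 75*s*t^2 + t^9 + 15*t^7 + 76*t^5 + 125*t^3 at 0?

The Hessian of f at 0 has rank 0. Corank 2; j^3 = (s + 5*t)^3 is a perfect cube, so E-series; the 5-jet and mu = 8 give E_8.

E8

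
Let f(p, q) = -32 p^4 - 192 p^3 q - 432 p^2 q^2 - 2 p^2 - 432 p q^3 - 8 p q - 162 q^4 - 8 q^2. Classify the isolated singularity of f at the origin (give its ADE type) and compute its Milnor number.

Type A_{3}, Milnor number mu = 3.

The Hessian of f at 0 has rank 1. Corank 1: A-series; mu = 3 gives A_3.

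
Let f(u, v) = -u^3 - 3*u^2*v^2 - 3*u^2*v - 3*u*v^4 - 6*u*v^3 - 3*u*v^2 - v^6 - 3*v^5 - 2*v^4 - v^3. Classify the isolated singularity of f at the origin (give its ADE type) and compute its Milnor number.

The Hessian of f at 0 has rank 0. Corank 2; j^3 = -(u + v)^3 is a perfect cube, so E-series; the 4-jet and mu = 6 give E_6.

Type E6, Milnor number mu = 6.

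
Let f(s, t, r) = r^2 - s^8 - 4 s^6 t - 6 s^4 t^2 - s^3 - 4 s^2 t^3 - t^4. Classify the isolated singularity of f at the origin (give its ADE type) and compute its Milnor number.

The Hessian of f at 0 is [[0, 0, 0], [0, 0, 0], [0, 0, 2]] with rank 1, so corank 2. A Groebner basis of the Jacobian ideal J(f) in C{s,t,r} is {t^3, s^2, r}; counting standard monomials gives mu = 6. Corank 2; j^3 = -s^3 is a perfect cube, so E-series; the 4-jet and mu = 6 give E_6.

Type E_6, Milnor number mu = 6.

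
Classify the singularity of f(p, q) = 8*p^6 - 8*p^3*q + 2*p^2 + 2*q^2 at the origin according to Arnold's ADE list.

A_1

The Hessian of f at 0 is [[4, 0], [0, 4]] with rank 2, so corank 0. A Groebner basis of the Jacobian ideal J(f) in C{p,q} is {p, q}; counting standard monomials gives mu = 1. Corank 0: nondegenerate Morse point, so A_1.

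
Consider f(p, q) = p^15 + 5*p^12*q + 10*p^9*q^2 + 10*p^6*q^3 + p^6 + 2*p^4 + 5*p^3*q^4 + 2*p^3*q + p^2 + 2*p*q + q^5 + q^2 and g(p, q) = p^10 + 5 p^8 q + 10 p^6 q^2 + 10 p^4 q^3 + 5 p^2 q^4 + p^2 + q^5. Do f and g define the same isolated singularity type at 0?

Yes.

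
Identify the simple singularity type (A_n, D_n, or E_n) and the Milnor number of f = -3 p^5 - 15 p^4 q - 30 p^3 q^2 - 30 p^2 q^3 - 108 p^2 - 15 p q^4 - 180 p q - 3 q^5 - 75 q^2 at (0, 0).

The Hessian of f at 0 is [[-216, -180], [-180, -150]] with rank 1, so corank 1. A Groebner basis of the Jacobian ideal J(f) in C{p,q} is {q^4, p + 5*q/6}; counting standard monomials gives mu = 4. Corank 1: A-series; mu = 4 gives A_4.

Type A4, Milnor number mu = 4.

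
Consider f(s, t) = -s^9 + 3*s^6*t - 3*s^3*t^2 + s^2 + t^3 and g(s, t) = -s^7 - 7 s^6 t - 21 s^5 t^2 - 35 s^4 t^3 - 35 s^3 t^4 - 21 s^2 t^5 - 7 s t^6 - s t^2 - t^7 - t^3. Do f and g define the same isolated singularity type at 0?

No.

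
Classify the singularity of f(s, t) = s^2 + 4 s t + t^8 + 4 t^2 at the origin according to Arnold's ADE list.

A_7

The Hessian of f at 0 is [[2, 4], [4, 8]] with rank 1, so corank 1. A Groebner basis of the Jacobian ideal J(f) in C{s,t} is {t^7, s + 2*t}; counting standard monomials gives mu = 7. Corank 1: A-series; mu = 7 gives A_7.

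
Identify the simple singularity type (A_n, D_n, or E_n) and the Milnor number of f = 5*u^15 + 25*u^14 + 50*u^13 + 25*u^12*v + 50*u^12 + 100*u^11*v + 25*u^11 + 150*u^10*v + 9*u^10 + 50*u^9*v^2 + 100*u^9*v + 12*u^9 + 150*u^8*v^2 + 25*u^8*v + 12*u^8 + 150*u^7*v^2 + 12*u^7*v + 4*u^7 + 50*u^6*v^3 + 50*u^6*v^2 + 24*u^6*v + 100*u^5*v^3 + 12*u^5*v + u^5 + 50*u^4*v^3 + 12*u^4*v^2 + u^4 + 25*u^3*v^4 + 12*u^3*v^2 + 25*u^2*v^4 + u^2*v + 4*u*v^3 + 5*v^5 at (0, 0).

Type D_{6}, Milnor number mu = 6.

The Hessian of f at 0 has rank 0. Corank 2; j^3 = u^2*v has shape L^2 M (L != M), so D-series; mu = 6 gives D_6.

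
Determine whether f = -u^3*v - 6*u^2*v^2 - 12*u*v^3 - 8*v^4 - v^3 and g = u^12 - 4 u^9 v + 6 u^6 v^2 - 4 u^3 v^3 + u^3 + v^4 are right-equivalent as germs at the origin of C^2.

No.

The Hessian of f at 0 is [[0, 0], [0, 0]] with rank 0, so corank 2. A Groebner basis of the Jacobian ideal J(f) in C{u,v} is {u^3 - 12*u*v^2 + 3*v^2, u^2*v + 4*u*v^2, v^3}; counting standard monomials gives mu = 7. Corank 2; j^3 = -v^3 is a perfect cube, so E-series; the 4-jet and mu = 7 give E_7. The Hessian of g at 0 is [[0, 0], [0, 0]] with rank 0, so corank 2. A Groebner basis of the Jacobian ideal J(g) in C{u,v} is {v^3, u^2}; counting standard monomials gives mu = 6. Corank 2; j^3 = u^3 is a perfect cube, so E-series; the 4-jet and mu = 6 give E_6. f is E_7 but g is E_6, hence not right-equivalent.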